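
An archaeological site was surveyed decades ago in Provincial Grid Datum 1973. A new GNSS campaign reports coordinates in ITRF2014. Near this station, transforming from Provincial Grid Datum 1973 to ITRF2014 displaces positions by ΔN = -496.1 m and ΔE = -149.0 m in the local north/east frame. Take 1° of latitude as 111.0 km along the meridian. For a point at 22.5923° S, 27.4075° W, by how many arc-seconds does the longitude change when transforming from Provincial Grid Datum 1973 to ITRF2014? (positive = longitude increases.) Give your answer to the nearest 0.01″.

Δλ = -5.23″

At latitude -22.5923°, cos φ = 0.923262.
1° of longitude at this latitude = 111.0 × cos φ = 102.48 km, so Δλ = -149.0 / 102482.1 = -0.0014539° = -5.234″.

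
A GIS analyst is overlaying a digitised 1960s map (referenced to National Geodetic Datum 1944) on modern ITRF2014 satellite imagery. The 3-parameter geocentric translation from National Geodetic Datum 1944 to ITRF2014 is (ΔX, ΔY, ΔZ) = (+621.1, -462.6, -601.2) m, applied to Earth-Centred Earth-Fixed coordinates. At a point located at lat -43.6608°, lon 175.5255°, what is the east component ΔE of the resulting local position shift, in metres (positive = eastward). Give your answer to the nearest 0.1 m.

ΔE = 412.7 m

The local east axis at (φ, λ) is (−sin λ, cos λ, 0), so ΔE = −sin(175.5255°)·621.1 + cos(175.5255°)·(-462.6) = 412.73 m.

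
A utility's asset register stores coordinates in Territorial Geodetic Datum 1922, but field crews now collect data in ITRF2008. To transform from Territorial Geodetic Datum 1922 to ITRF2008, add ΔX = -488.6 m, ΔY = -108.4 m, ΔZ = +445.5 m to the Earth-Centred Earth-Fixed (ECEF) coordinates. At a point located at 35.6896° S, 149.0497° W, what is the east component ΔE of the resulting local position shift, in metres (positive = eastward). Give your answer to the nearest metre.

ΔE = -158 m

At φ = -35.6896°, λ = -149.0497°: sin φ = -0.583394, cos φ = 0.812189, sin λ = -0.514294, cos λ = -0.857614.
ΔE = −sin λ·ΔX + cos λ·ΔY = −(-0.514294)·(-488.6) + (-0.857614)·(-108.4) = -158.32 m.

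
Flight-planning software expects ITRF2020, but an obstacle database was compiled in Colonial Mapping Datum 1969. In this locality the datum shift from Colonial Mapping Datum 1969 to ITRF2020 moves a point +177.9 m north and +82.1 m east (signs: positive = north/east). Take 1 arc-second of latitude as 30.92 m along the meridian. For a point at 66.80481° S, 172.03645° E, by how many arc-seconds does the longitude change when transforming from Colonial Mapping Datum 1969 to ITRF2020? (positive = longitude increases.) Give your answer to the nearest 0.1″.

Δλ = 6.7″

At latitude -66.80481°, cos φ = 0.393865.
1″ of longitude at this latitude = 30.92 × cos φ = 12.1783 m, so Δλ = 82.1 / 12.1783 = 6.742″.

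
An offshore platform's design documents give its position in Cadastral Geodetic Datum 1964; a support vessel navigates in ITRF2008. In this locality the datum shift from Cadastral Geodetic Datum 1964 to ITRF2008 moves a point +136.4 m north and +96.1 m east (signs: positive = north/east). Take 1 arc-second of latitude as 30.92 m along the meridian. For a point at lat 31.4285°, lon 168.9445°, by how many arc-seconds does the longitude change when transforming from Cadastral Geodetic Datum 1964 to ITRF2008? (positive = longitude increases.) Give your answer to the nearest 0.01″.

Δλ = 3.64″

At latitude 31.4285°, cos φ = 0.853292.
1″ of longitude at this latitude = 30.92 × cos φ = 26.3838 m, so Δλ = 96.1 / 26.3838 = 3.642″.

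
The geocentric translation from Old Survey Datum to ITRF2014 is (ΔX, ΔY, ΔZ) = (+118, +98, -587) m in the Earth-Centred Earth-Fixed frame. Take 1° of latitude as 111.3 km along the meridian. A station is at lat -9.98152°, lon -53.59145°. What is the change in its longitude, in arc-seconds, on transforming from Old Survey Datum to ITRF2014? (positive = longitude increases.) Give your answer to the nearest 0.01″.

sin φ = -0.173331, cos φ = 0.984864, sin λ = -0.804805, cos λ = 0.593539.
East component: ΔE = −sin λ·ΔX + cos λ·ΔY = −(-0.804805)(118) + (0.593539)(98) = 153.13 m.
1° of latitude spans 111300 m; at latitude φ, 1° of longitude spans that × cos φ = 109615.3 m, so Δλ = 153.13 / 109615.3 × 3600 = 5.029″.

Δλ = 5.03″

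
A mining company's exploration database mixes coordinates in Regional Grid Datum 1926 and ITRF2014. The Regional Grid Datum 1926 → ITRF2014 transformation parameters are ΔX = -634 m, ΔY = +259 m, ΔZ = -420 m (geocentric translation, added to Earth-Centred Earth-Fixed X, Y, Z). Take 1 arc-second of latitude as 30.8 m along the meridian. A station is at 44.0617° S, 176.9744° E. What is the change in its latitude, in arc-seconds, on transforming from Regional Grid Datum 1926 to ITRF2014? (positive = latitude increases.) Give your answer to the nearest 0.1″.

Δφ = 4.8″

sin φ = -0.695433, cos φ = 0.718591, sin λ = 0.052782, cos λ = -0.998606.
North component: ΔN = −sin φ cos λ·ΔX − sin φ sin λ·ΔY + cos φ·ΔZ = −(-0.695433)(-0.998606)(-634) − (-0.695433)(0.052782)(259) + (0.718591)(-420) = 147.99 m.
1° of latitude spans 3600 × 30.80 = 110880 m, so Δφ = 147.99 / 110880 × 3600 = 4.805″.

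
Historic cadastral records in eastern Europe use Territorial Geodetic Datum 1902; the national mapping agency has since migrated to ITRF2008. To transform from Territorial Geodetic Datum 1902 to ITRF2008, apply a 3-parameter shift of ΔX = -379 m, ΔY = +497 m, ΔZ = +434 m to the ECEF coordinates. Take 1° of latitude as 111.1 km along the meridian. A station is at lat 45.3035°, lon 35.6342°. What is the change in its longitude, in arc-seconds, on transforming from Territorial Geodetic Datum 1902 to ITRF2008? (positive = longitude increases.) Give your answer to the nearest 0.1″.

Δλ = 28.8″

sin φ = 0.710842, cos φ = 0.703351, sin λ = 0.582608, cos λ = 0.812753.
East component: ΔE = −sin λ·ΔX + cos λ·ΔY = −(0.582608)(-379) + (0.812753)(497) = 624.75 m.
1° of latitude spans 111100 m; at latitude φ, 1° of longitude spans that × cos φ = 78142.3 m, so Δλ = 624.75 / 78142.3 × 3600 = 28.782″.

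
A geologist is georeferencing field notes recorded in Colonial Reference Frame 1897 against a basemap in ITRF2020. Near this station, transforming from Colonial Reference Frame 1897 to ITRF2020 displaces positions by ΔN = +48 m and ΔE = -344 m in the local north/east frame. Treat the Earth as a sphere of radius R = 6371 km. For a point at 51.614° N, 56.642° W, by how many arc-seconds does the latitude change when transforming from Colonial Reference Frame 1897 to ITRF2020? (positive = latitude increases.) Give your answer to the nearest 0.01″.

Δφ = 1.55″

On a sphere of radius R, 1 rad of latitude = R, so Δφ = ΔN / R = 48.0 / 6371000 = 7.5341e-06 rad = 1.554″.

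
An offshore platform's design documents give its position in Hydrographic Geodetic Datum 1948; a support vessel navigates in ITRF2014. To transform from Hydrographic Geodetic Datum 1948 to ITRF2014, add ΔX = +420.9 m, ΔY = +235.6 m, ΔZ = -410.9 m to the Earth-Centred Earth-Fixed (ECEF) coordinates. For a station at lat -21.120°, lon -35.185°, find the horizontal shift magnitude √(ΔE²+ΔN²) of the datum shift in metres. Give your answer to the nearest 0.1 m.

533.2 m

At φ = -21.120°, λ = -35.185°: sin φ = -0.360322, cos φ = 0.932828, sin λ = -0.576218, cos λ = 0.817296.
ΔE = −sin λ·ΔX + cos λ·ΔY = −(-0.576218)·(420.9) + (0.817296)·(235.6) = 435.09 m.
ΔN = −sin φ cos λ·ΔX − sin φ sin λ·ΔY + cos φ·ΔZ = −(-0.360322)(0.817296)(420.9) − (-0.360322)(-0.576218)(235.6) + (0.932828)(-410.9) = -308.26 m.
Horizontal magnitude = √(ΔE² + ΔN²) = √(435.09² + (-308.26)²) = 533.22 m.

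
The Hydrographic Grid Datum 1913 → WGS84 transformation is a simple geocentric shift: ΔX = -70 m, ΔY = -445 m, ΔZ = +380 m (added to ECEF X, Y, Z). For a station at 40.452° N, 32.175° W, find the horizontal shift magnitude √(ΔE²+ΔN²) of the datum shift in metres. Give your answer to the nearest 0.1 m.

449.0 m

The local east axis at (φ, λ) is (−sin λ, cos λ, 0), so ΔE = −sin(-32.175°)·(-70) + cos(-32.175°)·(-445) = -413.93 m.
The local north axis is (−sin φ cos λ, −sin φ sin λ, cos φ), giving ΔN = 38.442 − 153.746 + 289.161 = 173.86 m.
Horizontal magnitude = √(ΔE² + ΔN²) = √((-413.93)² + 173.86²) = 448.96 m.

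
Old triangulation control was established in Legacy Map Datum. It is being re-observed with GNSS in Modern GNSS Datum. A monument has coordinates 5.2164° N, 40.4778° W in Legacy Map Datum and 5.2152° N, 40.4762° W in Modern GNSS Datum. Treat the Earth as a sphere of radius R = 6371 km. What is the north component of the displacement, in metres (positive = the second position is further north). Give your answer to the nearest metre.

Δφ = 5.2152° − 5.2164° = -0.0012°; Δλ = -40.4762° − -40.4778° = +0.0016°.
1° along a meridian = πR/180 = 111195 m.
ΔN = Δφ × 111195 = -133.4 m; ΔE = Δλ × 111195 × cos(5.2164°) = +0.0016 × 111195 × 0.995858 = 177.2 m.

ΔN = -133 m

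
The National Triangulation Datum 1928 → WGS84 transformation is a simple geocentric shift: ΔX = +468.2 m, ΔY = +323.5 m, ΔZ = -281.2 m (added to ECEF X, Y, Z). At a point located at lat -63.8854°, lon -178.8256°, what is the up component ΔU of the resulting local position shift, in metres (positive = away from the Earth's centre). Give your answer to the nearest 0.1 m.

ΔU = 43.5 m

At φ = -63.8854°, λ = -178.8256°: sin φ = -0.897915, cos φ = 0.440168, sin λ = -0.020496, cos λ = -0.999790.
ΔU = cos φ cos λ·ΔX + cos φ sin λ·ΔY + sin φ·ΔZ = (0.440168)(-0.999790)(468.2) + (0.440168)(-0.020496)(323.5) + (-0.897915)(-281.2) = 43.53 m.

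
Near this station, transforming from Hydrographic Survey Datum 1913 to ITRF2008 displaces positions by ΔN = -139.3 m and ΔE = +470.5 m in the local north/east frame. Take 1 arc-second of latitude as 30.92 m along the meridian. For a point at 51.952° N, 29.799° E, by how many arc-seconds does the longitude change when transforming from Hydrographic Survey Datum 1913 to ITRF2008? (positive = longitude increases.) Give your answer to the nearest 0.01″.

At latitude 51.952°, cos φ = 0.616321.
1″ of longitude at this latitude = 30.92 × cos φ = 19.0567 m, so Δλ = 470.5 / 19.0567 = 24.690″.

Δλ = 24.69″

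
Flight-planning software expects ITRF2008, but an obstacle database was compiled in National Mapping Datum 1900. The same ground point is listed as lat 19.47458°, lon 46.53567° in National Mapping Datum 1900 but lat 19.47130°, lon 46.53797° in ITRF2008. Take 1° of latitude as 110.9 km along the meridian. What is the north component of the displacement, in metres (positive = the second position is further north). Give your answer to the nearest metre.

ΔN = -364 m

Δφ = 19.47130° − 19.47458° = -0.00328°; Δλ = 46.53797° − 46.53567° = +0.00230°.
ΔN = Δφ × 110900 = -363.8 m; ΔE = Δλ × 110900 × cos(19.47458°) = +0.00230 × 110900 × 0.942789 = 240.5 m.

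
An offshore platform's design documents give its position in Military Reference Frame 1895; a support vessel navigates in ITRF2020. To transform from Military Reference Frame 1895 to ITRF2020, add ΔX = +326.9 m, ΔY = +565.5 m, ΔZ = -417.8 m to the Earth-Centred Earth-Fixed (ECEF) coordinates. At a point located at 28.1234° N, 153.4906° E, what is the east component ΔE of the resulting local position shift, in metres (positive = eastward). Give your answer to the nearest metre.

ΔE = -652 m

The local east axis at (φ, λ) is (−sin λ, cos λ, 0), so ΔE = −sin(153.4906°)·326.9 + cos(153.4906°)·565.5 = -651.95 m.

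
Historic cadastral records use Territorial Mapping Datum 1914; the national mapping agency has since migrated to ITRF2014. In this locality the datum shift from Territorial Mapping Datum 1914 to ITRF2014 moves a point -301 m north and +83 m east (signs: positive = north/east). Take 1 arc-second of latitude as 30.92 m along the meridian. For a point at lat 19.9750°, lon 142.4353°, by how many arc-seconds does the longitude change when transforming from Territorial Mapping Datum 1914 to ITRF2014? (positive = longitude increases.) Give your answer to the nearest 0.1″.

At latitude 19.9750°, cos φ = 0.939842.
1″ of longitude at this latitude = 30.92 × cos φ = 29.0599 m, so Δλ = 83.0 / 29.0599 = 2.856″.

Δλ = 2.9″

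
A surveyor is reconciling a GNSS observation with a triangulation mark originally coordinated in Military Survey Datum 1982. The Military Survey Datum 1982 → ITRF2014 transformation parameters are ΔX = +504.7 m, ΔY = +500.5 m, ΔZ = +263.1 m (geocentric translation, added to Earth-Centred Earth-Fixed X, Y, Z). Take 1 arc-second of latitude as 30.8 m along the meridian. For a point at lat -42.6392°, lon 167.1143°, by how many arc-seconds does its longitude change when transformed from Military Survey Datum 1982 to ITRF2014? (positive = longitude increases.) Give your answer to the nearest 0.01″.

sin φ = -0.677379, cos φ = 0.735634, sin λ = 0.223007, cos λ = -0.974817.
East component: ΔE = −sin λ·ΔX + cos λ·ΔY = −(0.223007)(504.7) + (-0.974817)(500.5) = -600.45 m.
1° of latitude spans 3600 × 30.80 = 110880 m; at latitude φ, 1° of longitude spans that × cos φ = 81567.1 m, so Δλ = -600.45 / 81567.1 × 3600 = -26.501″.

Δλ = -26.50″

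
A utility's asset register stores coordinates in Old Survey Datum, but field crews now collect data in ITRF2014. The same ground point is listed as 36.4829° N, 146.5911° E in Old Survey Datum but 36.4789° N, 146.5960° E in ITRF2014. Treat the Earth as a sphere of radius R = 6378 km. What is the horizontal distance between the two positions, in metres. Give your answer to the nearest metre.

625 m

Δφ = 36.4789° − 36.4829° = -0.0040°; Δλ = 146.5960° − 146.5911° = +0.0049°.
1° along a meridian = πR/180 = 111317 m.
ΔN = Δφ × 111317 = -445.3 m; ΔE = Δλ × 111317 × cos(36.4829°) = +0.0049 × 111317 × 0.804034 = 438.6 m.
Distance = √(ΔE² + ΔN²) = √(438.6² + (-445.3)²) = 625.0 m.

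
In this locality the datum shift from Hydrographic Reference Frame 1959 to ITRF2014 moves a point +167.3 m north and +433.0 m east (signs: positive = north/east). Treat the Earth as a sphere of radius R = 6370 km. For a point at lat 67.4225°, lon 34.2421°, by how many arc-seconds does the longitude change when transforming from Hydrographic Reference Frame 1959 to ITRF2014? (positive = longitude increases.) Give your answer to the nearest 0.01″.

At latitude 67.4225°, cos φ = 0.383933.
One radian of longitude at latitude φ spans R cos φ, so Δλ = ΔE / (R cos φ) = 433.0 / (6370000 × 0.383933) = 1.7705e-04 rad = 36.519″.

Δλ = 36.52″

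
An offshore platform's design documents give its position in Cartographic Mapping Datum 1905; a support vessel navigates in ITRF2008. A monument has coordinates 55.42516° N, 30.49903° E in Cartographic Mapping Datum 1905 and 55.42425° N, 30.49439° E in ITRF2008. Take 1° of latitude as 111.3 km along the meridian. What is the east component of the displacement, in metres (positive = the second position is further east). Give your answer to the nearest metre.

ΔE = -293 m

Δφ = 55.42425° − 55.42516° = -0.00091°; Δλ = 30.49439° − 30.49903° = -0.00464°.
ΔN = Δφ × 111300 = -101.3 m; ΔE = Δλ × 111300 × cos(55.42516°) = -0.00464 × 111300 × 0.567482 = -293.1 m.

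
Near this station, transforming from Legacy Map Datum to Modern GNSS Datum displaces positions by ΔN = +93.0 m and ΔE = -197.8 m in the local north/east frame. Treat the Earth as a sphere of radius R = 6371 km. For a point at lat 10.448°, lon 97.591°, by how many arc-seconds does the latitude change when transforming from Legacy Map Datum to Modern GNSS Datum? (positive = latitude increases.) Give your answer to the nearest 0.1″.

On a sphere of radius R, 1 rad of latitude = R, so Δφ = ΔN / R = 93.0 / 6371000 = 1.4597e-05 rad = 3.011″.

Δφ = 3.0″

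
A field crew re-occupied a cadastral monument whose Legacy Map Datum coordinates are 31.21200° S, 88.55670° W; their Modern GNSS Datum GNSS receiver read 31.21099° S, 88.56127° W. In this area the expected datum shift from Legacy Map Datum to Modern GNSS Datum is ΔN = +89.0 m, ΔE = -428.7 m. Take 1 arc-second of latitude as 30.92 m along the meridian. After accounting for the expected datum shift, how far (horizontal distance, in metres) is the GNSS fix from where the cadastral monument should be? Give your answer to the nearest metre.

Observed coordinate differences: Δφ = +0.00101°, Δλ = -0.00457°.
Converting to metres (1° lat = 111312 m, cos φ = 0.855256): observed ΔN = 112.4 m, observed ΔE = -435.1 m.
Subtracting the expected shift leaves a residual of 112.4 − (89.0) = 23.4 m north and -435.1 − (-428.7) = -6.4 m east.
Residual distance = √(23.4² + (-6.4)²) = 24.3 m.

24 m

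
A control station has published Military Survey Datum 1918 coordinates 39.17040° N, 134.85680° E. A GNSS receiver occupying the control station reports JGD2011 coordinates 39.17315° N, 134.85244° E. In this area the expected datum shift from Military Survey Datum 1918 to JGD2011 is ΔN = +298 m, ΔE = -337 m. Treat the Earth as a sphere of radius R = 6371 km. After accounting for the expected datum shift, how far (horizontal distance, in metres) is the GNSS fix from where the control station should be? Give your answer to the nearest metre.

40 m

Observed coordinate differences: Δφ = +0.00275°, Δλ = -0.00436°.
Converting to metres (1° lat = 111195 m, cos φ = 0.775271): observed ΔN = 305.8 m, observed ΔE = -375.9 m.
Subtracting the expected shift leaves a residual of 305.8 − (298) = 7.8 m north and -375.9 − (-337) = -38.9 m east.
Residual distance = √(7.8² + (-38.9)²) = 39.6 m.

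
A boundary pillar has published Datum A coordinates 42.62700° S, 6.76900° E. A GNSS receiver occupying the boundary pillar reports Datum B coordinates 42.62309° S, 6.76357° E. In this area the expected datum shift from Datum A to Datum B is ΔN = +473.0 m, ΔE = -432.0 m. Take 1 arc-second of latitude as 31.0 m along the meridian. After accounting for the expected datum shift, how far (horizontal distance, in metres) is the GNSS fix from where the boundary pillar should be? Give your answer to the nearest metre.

39 m

Observed coordinate differences: Δφ = +0.00391°, Δλ = -0.00543°.
Converting to metres (1° lat = 111600 m, cos φ = 0.735778): observed ΔN = 436.4 m, observed ΔE = -445.9 m.
Subtracting the expected shift leaves a residual of 436.4 − (473.0) = -36.6 m north and -445.9 − (-432.0) = -13.9 m east.
Residual distance = √((-36.6)² + (-13.9)²) = 39.2 m.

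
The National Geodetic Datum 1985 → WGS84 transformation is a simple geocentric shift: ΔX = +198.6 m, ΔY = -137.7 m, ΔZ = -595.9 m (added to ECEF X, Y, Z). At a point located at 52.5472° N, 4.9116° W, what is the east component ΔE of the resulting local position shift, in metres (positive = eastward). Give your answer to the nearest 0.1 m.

ΔE = -120.2 m

At φ = 52.5472°, λ = -4.9116°: sin φ = 0.793855, cos φ = 0.608108, sin λ = -0.085619, cos λ = 0.996328.
ΔE = −sin λ·ΔX + cos λ·ΔY = −(-0.085619)·(198.6) + (0.996328)·(-137.7) = -120.19 m.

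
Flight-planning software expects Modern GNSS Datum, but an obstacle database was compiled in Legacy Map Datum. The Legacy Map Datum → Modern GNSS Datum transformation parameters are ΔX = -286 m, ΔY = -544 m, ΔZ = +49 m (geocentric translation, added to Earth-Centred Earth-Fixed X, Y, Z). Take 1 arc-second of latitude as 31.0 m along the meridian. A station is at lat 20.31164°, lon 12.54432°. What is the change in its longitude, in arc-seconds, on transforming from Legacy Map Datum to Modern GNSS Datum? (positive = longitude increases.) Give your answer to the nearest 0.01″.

Δλ = -16.13″

sin φ = 0.347126, cos φ = 0.937818, sin λ = 0.217195, cos λ = 0.976128.
East component: ΔE = −sin λ·ΔX + cos λ·ΔY = −(0.217195)(-286) + (0.976128)(-544) = -468.90 m.
1° of latitude spans 3600 × 31.00 = 111600 m; at latitude φ, 1° of longitude spans that × cos φ = 104660.5 m, so Δλ = -468.90 / 104660.5 × 3600 = -16.129″.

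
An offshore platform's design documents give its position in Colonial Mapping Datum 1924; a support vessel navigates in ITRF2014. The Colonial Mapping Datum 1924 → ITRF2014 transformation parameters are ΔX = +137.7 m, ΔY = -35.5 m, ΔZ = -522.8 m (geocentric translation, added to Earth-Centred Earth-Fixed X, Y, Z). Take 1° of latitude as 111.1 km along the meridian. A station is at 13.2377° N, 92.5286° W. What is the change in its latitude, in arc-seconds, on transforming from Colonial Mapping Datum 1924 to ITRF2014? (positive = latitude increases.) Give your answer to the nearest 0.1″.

Δφ = -16.7″

sin φ = 0.228991, cos φ = 0.973428, sin λ = -0.999026, cos λ = -0.044118.
North component: ΔN = −sin φ cos λ·ΔX − sin φ sin λ·ΔY + cos φ·ΔZ = −(0.228991)(-0.044118)(137.7) − (0.228991)(-0.999026)(-35.5) + (0.973428)(-522.8) = -515.64 m.
1° of latitude spans 111100 m, so Δφ = -515.64 / 111100 × 3600 = -16.708″.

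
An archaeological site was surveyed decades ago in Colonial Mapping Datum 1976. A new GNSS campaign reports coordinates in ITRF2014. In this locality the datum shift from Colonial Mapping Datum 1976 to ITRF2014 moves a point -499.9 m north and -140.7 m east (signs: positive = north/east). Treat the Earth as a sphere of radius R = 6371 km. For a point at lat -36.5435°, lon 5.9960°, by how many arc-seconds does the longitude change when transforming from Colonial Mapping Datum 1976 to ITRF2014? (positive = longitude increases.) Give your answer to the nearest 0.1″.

Δλ = -5.7″

At latitude -36.5435°, cos φ = 0.803405.
One radian of longitude at latitude φ spans R cos φ, so Δλ = ΔE / (R cos φ) = -140.7 / (6371000 × 0.803405) = -2.7489e-05 rad = -5.670″.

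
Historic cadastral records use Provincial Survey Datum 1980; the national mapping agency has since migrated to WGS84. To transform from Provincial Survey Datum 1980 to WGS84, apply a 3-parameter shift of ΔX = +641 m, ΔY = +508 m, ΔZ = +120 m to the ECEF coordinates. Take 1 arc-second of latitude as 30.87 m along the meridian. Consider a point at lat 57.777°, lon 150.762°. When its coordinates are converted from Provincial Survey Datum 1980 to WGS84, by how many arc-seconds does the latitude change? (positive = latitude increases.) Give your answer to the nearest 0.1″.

Δφ = 10.6″

sin φ = 0.845979, cos φ = 0.533216, sin λ = 0.488438, cos λ = -0.872598.
North component: ΔN = −sin φ cos λ·ΔX − sin φ sin λ·ΔY + cos φ·ΔZ = −(0.845979)(-0.872598)(641) − (0.845979)(0.488438)(508) + (0.533216)(120) = 327.26 m.
1° of latitude spans 3600 × 30.87 = 111132 m, so Δφ = 327.26 / 111132 × 3600 = 10.601″.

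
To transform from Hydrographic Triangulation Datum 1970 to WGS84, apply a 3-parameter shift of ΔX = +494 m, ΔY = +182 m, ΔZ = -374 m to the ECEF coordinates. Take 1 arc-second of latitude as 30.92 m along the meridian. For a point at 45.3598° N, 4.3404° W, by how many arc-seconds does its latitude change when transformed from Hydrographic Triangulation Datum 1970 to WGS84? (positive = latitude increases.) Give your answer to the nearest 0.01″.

Δφ = -19.52″

sin φ = 0.711533, cos φ = 0.702652, sin λ = -0.075682, cos λ = 0.997132.
North component: ΔN = −sin φ cos λ·ΔX − sin φ sin λ·ΔY + cos φ·ΔZ = −(0.711533)(0.997132)(494) − (0.711533)(-0.075682)(182) + (0.702652)(-374) = -603.48 m.
1° of latitude spans 3600 × 30.92 = 111312 m, so Δφ = -603.48 / 111312 × 3600 = -19.517″.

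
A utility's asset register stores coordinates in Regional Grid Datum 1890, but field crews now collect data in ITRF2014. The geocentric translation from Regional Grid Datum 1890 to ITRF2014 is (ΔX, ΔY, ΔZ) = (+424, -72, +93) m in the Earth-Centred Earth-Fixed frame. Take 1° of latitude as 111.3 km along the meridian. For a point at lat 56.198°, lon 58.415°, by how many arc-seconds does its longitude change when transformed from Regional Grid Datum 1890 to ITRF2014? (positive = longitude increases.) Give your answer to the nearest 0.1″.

sin φ = 0.830965, cos φ = 0.556325, sin λ = 0.851864, cos λ = 0.523763.
East component: ΔE = −sin λ·ΔX + cos λ·ΔY = −(0.851864)(424) + (0.523763)(-72) = -398.90 m.
1° of latitude spans 111300 m; at latitude φ, 1° of longitude spans that × cos φ = 61918.9 m, so Δλ = -398.90 / 61918.9 × 3600 = -23.192″.

Δλ = -23.2″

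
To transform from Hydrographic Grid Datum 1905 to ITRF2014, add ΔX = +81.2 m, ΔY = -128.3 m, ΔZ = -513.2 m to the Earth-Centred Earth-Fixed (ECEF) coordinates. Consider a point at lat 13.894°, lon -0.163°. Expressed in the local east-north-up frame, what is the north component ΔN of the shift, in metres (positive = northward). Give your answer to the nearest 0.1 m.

ΔN = -517.8 m

The local north axis is (−sin φ cos λ, −sin φ sin λ, cos φ), giving ΔN = -19.498 − 0.088 − 498.185 = -517.77 m.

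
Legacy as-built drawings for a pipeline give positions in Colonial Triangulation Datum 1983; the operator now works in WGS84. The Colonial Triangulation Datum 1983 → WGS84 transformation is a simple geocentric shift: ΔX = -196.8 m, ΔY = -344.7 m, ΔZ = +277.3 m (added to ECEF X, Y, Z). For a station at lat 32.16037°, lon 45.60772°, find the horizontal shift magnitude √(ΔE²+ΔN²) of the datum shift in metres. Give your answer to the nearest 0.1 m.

450.5 m

The local east axis at (φ, λ) is (−sin λ, cos λ, 0), so ΔE = −sin(45.60772°)·(-196.8) + cos(45.60772°)·(-344.7) = -100.51 m.
The local north axis is (−sin φ cos λ, −sin φ sin λ, cos φ), giving ΔN = 73.283 + 131.109 + 234.752 = 439.14 m.
Horizontal magnitude = √(ΔE² + ΔN²) = √((-100.51)² + 439.14²) = 450.50 m.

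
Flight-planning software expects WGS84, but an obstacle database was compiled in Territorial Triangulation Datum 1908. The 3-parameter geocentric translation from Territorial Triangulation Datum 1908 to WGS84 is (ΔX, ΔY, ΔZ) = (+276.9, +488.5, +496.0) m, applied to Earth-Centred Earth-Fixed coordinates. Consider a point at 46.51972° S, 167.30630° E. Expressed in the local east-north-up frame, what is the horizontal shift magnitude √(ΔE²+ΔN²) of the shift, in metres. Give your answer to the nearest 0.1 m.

581.9 m

At φ = -46.51972°, λ = 167.30630°: sin φ = -0.725611, cos φ = 0.688105, sin λ = 0.219739, cos λ = -0.975559.
ΔE = −sin λ·ΔX + cos λ·ΔY = −(0.219739)·(276.9) + (-0.975559)·(488.5) = -537.41 m.
ΔN = −sin φ cos λ·ΔX − sin φ sin λ·ΔY + cos φ·ΔZ = −(-0.725611)(-0.975559)(276.9) − (-0.725611)(0.219739)(488.5) + (0.688105)(496.0) = 223.18 m.
Horizontal magnitude = √(ΔE² + ΔN²) = √((-537.41)² + 223.18²) = 581.91 m.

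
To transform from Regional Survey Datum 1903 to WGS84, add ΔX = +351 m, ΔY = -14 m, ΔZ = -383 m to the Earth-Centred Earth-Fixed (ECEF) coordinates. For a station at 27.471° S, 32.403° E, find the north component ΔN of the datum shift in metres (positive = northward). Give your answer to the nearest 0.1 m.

The local north axis is (−sin φ cos λ, −sin φ sin λ, cos φ), giving ΔN = 136.706 − 3.461 − 339.815 = -206.57 m.

ΔN = -206.6 m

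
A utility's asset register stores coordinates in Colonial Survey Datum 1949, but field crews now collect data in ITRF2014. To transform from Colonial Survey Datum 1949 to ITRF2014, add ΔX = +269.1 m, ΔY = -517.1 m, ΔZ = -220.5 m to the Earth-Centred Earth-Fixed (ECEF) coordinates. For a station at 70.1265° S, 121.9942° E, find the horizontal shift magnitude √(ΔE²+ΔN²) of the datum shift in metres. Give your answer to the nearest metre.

The local east axis at (φ, λ) is (−sin λ, cos λ, 0), so ΔE = −sin(121.9942°)·269.1 + cos(121.9942°)·(-517.1) = 45.75 m.
The local north axis is (−sin φ cos λ, −sin φ sin λ, cos φ), giving ΔN = -134.087 − 412.436 − 74.958 = -621.48 m.
Horizontal magnitude = √(ΔE² + ΔN²) = √(45.75² + (-621.48)²) = 623.16 m.

623 m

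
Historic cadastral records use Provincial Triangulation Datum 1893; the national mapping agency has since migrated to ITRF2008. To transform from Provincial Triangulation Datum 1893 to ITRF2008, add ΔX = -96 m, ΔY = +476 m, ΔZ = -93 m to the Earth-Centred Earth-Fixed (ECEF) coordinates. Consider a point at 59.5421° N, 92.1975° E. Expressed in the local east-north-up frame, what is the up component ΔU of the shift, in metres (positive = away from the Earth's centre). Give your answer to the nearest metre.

The local up (radial) axis is (cos φ cos λ, cos φ sin λ, sin φ), giving ΔU = 1.866 + 241.109 − 80.166 = 162.81 m.

ΔU = 163 m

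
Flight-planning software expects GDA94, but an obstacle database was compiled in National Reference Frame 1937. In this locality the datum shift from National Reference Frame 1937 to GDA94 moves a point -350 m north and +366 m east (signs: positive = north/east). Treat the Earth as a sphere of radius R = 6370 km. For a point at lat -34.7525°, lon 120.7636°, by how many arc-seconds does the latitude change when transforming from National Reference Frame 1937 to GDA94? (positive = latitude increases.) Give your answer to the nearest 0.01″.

Δφ = -11.33″

On a sphere of radius R, 1 rad of latitude = R, so Δφ = ΔN / R = -350.0 / 6370000 = -5.4945e-05 rad = -11.333″.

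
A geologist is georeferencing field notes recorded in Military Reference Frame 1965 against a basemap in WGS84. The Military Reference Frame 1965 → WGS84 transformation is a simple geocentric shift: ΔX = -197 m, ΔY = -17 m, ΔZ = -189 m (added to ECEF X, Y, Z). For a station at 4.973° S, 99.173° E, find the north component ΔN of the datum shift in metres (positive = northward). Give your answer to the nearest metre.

ΔN = -187 m

At φ = -4.973°, λ = 99.173°: sin φ = -0.086686, cos φ = 0.996236, sin λ = 0.987211, cos λ = -0.159416.
ΔN = −sin φ cos λ·ΔX − sin φ sin λ·ΔY + cos φ·ΔZ = −(-0.086686)(-0.159416)(-197) − (-0.086686)(0.987211)(-17) + (0.996236)(-189) = -187.02 m.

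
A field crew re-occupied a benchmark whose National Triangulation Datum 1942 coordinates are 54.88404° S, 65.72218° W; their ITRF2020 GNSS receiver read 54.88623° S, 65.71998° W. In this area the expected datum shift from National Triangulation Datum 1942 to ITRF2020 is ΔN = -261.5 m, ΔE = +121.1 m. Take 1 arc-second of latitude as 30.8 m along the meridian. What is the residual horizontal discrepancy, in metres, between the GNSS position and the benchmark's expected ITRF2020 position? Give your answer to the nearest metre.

Observed coordinate differences: Δφ = -0.00219°, Δλ = +0.00220°.
Converting to metres (1° lat = 110880 m, cos φ = 0.575233): observed ΔN = -242.8 m, observed ΔE = 140.3 m.
Subtracting the expected shift leaves a residual of -242.8 − (-261.5) = 18.7 m north and 140.3 − (121.1) = 19.2 m east.
Residual distance = √(18.7² + 19.2²) = 26.8 m.

27 m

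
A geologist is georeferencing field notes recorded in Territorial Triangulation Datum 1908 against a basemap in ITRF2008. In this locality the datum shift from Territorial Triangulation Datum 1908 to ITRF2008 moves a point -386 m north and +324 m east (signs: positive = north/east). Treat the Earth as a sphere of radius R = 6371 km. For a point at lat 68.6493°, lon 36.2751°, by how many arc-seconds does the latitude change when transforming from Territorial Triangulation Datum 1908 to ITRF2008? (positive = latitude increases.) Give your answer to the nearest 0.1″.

On a sphere of radius R, 1 rad of latitude = R, so Δφ = ΔN / R = -386.0 / 6371000 = -6.0587e-05 rad = -12.497″.

Δφ = -12.5″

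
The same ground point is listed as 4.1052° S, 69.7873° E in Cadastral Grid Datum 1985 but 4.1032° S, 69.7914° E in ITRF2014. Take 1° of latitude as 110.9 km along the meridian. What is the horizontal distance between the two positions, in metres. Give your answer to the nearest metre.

505 m

Δφ = -4.1032° − -4.1052° = +0.0020°; Δλ = 69.7914° − 69.7873° = +0.0041°.
ΔN = Δφ × 110900 = 221.8 m; ΔE = Δλ × 110900 × cos(-4.1052°) = +0.0041 × 110900 × 0.997434 = 453.5 m.
Distance = √(ΔE² + ΔN²) = √(453.5² + 221.8²) = 504.9 m.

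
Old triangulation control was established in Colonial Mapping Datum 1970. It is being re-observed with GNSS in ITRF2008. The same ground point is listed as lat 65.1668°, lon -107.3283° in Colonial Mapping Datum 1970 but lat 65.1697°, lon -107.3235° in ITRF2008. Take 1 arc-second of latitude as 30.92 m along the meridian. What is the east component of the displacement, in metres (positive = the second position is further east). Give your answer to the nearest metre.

Δφ = 65.1697° − 65.1668° = +0.0029°; Δλ = -107.3235° − -107.3283° = +0.0048°.
1° of latitude = 3600 × 30.92 = 111312 m.
ΔN = Δφ × 111312 = 322.8 m; ΔE = Δλ × 111312 × cos(65.1668°) = +0.0048 × 111312 × 0.419978 = 224.4 m.

ΔE = 224 m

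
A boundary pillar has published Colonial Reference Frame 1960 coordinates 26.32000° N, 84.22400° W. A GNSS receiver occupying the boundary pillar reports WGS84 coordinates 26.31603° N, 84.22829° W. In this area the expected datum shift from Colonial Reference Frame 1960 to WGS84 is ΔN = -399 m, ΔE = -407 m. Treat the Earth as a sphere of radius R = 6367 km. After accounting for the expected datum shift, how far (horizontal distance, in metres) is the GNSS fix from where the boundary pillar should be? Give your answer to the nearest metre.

Observed coordinate differences: Δφ = -0.00397°, Δλ = -0.00429°.
Converting to metres (1° lat = 111125 m, cos φ = 0.896332): observed ΔN = -441.2 m, observed ΔE = -427.3 m.
Subtracting the expected shift leaves a residual of -441.2 − (-399) = -42.2 m north and -427.3 − (-407) = -20.3 m east.
Residual distance = √((-42.2)² + (-20.3)²) = 46.8 m.

47 m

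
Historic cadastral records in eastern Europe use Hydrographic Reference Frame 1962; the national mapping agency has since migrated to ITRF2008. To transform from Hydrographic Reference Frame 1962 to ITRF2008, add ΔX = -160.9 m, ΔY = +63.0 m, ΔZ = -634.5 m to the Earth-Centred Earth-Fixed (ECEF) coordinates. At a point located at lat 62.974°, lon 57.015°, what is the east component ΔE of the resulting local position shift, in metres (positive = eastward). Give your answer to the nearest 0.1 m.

At φ = 62.974°, λ = 57.015°: sin φ = 0.890800, cos φ = 0.454395, sin λ = 0.838813, cos λ = 0.544419.
ΔE = −sin λ·ΔX + cos λ·ΔY = −(0.838813)·(-160.9) + (0.544419)·(63.0) = 169.26 m.

ΔE = 169.3 m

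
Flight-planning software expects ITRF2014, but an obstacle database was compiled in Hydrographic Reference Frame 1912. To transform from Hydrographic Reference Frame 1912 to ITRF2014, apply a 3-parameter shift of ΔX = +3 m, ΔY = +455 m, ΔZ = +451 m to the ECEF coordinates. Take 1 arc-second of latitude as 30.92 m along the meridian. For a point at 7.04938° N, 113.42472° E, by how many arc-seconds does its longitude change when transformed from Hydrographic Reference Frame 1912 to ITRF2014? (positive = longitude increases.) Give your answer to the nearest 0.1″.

sin φ = 0.122725, cos φ = 0.992441, sin λ = 0.917583, cos λ = -0.397544.
East component: ΔE = −sin λ·ΔX + cos λ·ΔY = −(0.917583)(3) + (-0.397544)(455) = -183.64 m.
1° of latitude spans 3600 × 30.92 = 111312 m; at latitude φ, 1° of longitude spans that × cos φ = 110470.6 m, so Δλ = -183.64 / 110470.6 × 3600 = -5.984″.

Δλ = -6.0″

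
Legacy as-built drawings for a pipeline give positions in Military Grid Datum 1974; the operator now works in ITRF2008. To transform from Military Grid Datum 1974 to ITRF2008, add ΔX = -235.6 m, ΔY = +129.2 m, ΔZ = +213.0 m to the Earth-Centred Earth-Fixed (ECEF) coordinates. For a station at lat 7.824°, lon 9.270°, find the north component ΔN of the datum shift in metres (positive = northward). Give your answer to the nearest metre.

ΔN = 240 m

The local north axis is (−sin φ cos λ, −sin φ sin λ, cos φ), giving ΔN = 31.654 − 2.833 + 211.017 = 239.84 m.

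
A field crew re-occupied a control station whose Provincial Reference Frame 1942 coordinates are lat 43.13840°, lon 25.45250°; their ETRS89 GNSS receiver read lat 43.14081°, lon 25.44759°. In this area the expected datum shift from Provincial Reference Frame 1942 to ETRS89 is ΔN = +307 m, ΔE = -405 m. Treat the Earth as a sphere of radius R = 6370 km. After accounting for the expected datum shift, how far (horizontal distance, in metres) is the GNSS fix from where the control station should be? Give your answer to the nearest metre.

Observed coordinate differences: Δφ = +0.00241°, Δλ = -0.00491°.
Converting to metres (1° lat = 111177 m, cos φ = 0.729704): observed ΔN = 267.9 m, observed ΔE = -398.3 m.
Subtracting the expected shift leaves a residual of 267.9 − (307) = -39.1 m north and -398.3 − (-405) = 6.7 m east.
Residual distance = √((-39.1)² + 6.7²) = 39.6 m.

40 m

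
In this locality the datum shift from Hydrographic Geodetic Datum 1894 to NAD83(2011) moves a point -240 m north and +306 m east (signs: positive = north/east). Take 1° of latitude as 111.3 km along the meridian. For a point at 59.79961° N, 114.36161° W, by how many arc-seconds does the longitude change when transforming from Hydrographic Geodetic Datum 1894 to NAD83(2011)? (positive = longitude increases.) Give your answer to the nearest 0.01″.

At latitude 59.79961°, cos φ = 0.503026.
1° of longitude at this latitude = 111.3 × cos φ = 55.99 km, so Δλ = 306.0 / 55986.8 = 0.0054656° = 19.676″.

Δλ = 19.68″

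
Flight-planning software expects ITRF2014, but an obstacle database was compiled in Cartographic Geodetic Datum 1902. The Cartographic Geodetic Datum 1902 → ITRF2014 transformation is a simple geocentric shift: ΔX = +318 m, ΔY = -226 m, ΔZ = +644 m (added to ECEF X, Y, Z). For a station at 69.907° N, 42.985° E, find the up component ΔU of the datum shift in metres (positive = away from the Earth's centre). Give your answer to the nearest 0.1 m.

ΔU = 631.8 m

The local up (radial) axis is (cos φ cos λ, cos φ sin λ, sin φ), giving ΔU = 79.918 − 52.936 + 604.804 = 631.79 m.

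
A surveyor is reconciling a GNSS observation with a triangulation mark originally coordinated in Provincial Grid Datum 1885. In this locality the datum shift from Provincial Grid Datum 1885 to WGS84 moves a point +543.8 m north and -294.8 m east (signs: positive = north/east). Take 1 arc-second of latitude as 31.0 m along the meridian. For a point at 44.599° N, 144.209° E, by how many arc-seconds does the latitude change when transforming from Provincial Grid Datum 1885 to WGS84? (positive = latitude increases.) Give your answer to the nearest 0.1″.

Δφ = 17.5″

1″ of latitude = 31.00 m, so Δφ = 543.8 / 31.00 = 17.542″.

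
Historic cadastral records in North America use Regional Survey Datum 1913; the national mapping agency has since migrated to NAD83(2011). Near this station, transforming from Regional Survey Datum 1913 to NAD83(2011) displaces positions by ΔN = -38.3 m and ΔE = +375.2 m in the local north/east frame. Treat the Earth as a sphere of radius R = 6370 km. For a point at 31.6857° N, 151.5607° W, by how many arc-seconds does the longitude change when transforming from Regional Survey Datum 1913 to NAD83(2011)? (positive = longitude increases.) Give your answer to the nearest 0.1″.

Δλ = 14.3″

At latitude 31.6857°, cos φ = 0.850942.
One radian of longitude at latitude φ spans R cos φ, so Δλ = ΔE / (R cos φ) = 375.2 / (6370000 × 0.850942) = 6.9219e-05 rad = 14.277″.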